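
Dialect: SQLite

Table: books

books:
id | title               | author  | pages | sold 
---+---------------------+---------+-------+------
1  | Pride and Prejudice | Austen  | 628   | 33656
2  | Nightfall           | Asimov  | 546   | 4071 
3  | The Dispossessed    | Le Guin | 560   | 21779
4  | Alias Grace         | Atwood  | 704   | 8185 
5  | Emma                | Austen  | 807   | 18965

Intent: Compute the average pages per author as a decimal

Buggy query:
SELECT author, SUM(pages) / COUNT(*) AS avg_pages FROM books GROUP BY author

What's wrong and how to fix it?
Bug: SUM(pages) and COUNT(*) are both integers; the division truncates the fractional part

Fix: Cast one side to REAL so the division keeps the fractional part

Corrected query:
SELECT author, SUM(pages) * 1.0 / COUNT(*) AS avg_pages FROM books GROUP BY author

Result:
author  | avg_pages
--------+----------
Asimov  | 546      
Atwood  | 704      
Austen  | 717.5    
Le Guin | 560      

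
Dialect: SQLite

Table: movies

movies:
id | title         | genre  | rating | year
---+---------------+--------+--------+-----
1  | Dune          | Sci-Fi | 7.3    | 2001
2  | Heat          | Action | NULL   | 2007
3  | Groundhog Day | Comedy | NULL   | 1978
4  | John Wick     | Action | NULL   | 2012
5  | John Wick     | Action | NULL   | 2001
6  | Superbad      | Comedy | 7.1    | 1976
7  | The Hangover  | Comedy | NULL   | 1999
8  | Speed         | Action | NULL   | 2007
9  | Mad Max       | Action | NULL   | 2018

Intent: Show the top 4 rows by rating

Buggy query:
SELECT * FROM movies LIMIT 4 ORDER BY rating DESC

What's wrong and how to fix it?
Bug: LIMIT must come after ORDER BY

Fix: Swap the clauses: ORDER BY first, then LIMIT

Corrected query:
SELECT * FROM movies ORDER BY rating DESC LIMIT 4

Result:
id | title         | genre  | rating | year
---+---------------+--------+--------+-----
1  | Dune          | Sci-Fi | 7.3    | 2001
6  | Superbad      | Comedy | 7.1    | 1976
2  | Heat          | Action | NULL   | 2007
3  | Groundhog Day | Comedy | NULL   | 1978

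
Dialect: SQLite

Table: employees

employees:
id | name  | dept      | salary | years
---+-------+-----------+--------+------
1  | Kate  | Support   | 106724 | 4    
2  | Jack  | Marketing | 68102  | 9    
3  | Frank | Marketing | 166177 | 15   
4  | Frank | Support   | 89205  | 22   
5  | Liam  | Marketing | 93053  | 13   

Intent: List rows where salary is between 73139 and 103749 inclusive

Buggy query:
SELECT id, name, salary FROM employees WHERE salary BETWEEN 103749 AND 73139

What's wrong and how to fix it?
Bug: BETWEEN expects the lower bound first; with 103749 AND 73139 the range is empty

Fix: Write BETWEEN 73139 AND 103749

Corrected query:
SELECT id, name, salary FROM employees WHERE salary BETWEEN 73139 AND 103749

Result:
id | name  | salary
---+-------+-------
4  | Frank | 89205 
5  | Liam  | 93053 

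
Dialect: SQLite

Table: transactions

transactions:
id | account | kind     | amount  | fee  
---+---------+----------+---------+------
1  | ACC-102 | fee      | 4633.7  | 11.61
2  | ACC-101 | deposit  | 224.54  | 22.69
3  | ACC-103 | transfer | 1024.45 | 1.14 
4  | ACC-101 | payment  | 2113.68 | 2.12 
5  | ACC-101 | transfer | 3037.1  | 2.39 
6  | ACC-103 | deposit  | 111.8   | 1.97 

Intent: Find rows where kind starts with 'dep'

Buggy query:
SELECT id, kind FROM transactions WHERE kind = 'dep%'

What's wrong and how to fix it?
Bug: Wildcards only work with LIKE; '=' treats '%' as a literal character

Fix: Use LIKE for wildcard pattern matching

Corrected query:
SELECT id, kind FROM transactions WHERE kind LIKE 'dep%'

Result:
id | kind   
---+--------
2  | deposit
6  | deposit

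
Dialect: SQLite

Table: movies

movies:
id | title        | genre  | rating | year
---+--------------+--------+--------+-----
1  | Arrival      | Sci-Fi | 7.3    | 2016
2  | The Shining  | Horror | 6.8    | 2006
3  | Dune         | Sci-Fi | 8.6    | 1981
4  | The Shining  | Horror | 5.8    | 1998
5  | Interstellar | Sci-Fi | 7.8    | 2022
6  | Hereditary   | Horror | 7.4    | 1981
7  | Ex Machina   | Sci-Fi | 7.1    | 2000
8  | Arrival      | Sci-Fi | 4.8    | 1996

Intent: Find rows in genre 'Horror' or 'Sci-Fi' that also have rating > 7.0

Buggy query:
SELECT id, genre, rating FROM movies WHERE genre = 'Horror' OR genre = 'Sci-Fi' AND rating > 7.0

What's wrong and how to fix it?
Bug: AND binds tighter than OR, so this parses as genre = 'Horror' OR (genre = 'Sci-Fi' AND rating > 7.0)

Fix: Add parentheses around the OR so the AND applies to both alternatives

Corrected query:
SELECT id, genre, rating FROM movies WHERE (genre = 'Horror' OR genre = 'Sci-Fi') AND rating > 7.0

Result:
id | genre  | rating
---+--------+-------
1  | Sci-Fi | 7.3   
3  | Sci-Fi | 8.6   
5  | Sci-Fi | 7.8   
6  | Horror | 7.4   
7  | Sci-Fi | 7.1   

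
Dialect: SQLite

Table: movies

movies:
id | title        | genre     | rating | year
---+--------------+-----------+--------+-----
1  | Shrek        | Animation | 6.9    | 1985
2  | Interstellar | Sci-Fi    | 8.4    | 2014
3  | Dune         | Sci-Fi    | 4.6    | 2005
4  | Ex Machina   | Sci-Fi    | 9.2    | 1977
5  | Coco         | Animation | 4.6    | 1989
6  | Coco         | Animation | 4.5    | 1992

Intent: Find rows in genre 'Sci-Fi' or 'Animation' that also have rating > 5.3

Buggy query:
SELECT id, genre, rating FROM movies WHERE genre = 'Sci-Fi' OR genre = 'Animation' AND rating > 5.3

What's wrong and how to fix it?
Bug: Without parentheses, AND is evaluated before OR, so the rating filter only applies to the 'Animation' branch

Fix: Add parentheses around the OR so the AND applies to both alternatives

Corrected query:
SELECT id, genre, rating FROM movies WHERE (genre = 'Sci-Fi' OR genre = 'Animation') AND rating > 5.3

Result:
id | genre     | rating
---+-----------+-------
1  | Animation | 6.9   
2  | Sci-Fi    | 8.4   
4  | Sci-Fi    | 9.2   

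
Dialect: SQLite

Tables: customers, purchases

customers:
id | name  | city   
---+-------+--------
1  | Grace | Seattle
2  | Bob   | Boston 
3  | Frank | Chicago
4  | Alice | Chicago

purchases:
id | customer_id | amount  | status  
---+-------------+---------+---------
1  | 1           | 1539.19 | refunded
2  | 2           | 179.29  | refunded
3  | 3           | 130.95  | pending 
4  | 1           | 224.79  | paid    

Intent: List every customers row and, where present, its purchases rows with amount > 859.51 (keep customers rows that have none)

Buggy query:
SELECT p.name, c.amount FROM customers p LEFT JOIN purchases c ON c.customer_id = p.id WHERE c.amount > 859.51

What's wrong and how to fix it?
Bug: A WHERE condition on the right-hand table after LEFT JOIN drops unmatched parents

Fix: Put 'c.amount > 859.51' in the JOIN's ON clause instead of WHERE

Corrected query:
SELECT p.name, c.amount FROM customers p LEFT JOIN purchases c ON c.customer_id = p.id AND c.amount > 859.51

Result:
name  | amount 
------+--------
Grace | 1539.19
Bob   | NULL   
Frank | NULL   
Alice | NULL   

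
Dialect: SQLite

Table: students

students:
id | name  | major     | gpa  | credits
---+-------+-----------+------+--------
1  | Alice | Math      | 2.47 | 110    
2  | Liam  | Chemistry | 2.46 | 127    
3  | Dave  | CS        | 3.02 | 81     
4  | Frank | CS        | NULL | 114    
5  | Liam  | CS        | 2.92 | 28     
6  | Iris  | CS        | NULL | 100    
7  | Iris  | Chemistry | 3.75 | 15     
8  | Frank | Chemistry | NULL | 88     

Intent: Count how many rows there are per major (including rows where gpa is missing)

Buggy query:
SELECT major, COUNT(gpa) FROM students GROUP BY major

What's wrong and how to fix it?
Bug: COUNT(column) counts non-NULL values only; rows with NULL gpa aren't counted

Fix: Use COUNT(*) to count all rows regardless of NULL

Corrected query:
SELECT major, COUNT(*) FROM students GROUP BY major

Result:
major     | COUNT(*)
----------+---------
CS        | 4       
Chemistry | 3       
Math      | 1       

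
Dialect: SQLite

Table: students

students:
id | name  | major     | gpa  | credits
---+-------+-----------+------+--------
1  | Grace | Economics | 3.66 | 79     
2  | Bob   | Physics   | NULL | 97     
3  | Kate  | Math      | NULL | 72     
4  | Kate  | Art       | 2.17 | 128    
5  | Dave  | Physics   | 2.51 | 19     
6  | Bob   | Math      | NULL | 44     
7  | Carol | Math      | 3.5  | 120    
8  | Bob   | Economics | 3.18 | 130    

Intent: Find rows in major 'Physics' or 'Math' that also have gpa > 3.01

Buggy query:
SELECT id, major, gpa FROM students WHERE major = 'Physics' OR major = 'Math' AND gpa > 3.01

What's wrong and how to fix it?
Bug: Without parentheses, AND is evaluated before OR, so the gpa filter only applies to the 'Math' branch

Fix: Add parentheses around the OR so the AND applies to both alternatives

Corrected query:
SELECT id, major, gpa FROM students WHERE (major = 'Physics' OR major = 'Math') AND gpa > 3.01

Result:
id | major | gpa
---+-------+----
7  | Math  | 3.5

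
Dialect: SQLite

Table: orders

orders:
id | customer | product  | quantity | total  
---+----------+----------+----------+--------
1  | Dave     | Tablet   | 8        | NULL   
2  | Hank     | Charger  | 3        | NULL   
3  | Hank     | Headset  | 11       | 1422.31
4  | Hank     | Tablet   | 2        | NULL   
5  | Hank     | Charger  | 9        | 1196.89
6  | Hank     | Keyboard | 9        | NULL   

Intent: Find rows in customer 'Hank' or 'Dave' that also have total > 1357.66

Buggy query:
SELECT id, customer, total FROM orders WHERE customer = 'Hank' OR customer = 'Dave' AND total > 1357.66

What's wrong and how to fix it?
Bug: AND binds tighter than OR, so this parses as customer = 'Hank' OR (customer = 'Dave' AND total > 1357.66)

Fix: Group the OR with parentheses (or use IN), then AND the threshold

Corrected query:
SELECT id, customer, total FROM orders WHERE (customer = 'Hank' OR customer = 'Dave') AND total > 1357.66

Result:
id | customer | total  
---+----------+--------
3  | Hank     | 1422.31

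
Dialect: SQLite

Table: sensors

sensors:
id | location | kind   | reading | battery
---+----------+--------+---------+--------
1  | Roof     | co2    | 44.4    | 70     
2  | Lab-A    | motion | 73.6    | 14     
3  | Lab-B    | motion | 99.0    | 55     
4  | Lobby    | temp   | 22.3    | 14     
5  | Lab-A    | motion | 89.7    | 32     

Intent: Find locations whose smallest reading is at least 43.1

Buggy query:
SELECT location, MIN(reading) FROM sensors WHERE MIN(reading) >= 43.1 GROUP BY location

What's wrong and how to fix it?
Bug: Aggregates like MIN are computed per group after WHERE runs

Fix: Replace WHERE with HAVING after the GROUP BY

Corrected query:
SELECT location, MIN(reading) FROM sensors GROUP BY location HAVING MIN(reading) >= 43.1

Result:
location | MIN(reading)
---------+-------------
Lab-A    | 73.6        
Lab-B    | 99          
Roof     | 44.4        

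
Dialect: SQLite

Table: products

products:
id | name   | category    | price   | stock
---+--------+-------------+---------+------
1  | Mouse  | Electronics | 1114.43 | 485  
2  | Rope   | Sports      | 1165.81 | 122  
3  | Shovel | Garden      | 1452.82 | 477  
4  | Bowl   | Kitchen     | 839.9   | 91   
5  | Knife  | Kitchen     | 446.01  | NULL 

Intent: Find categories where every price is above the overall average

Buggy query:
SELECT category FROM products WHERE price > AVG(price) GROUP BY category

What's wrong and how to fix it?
Bug: WHERE evaluates per row before aggregation, so AVG() is unavailable

Fix: Compute the overall average in a scalar subquery and compare each group's MIN against it in HAVING

Corrected query:
SELECT category FROM products GROUP BY category HAVING MIN(price) > (SELECT AVG(price) FROM products)

Result:
category   
-----------
Electronics
Garden     
Sports     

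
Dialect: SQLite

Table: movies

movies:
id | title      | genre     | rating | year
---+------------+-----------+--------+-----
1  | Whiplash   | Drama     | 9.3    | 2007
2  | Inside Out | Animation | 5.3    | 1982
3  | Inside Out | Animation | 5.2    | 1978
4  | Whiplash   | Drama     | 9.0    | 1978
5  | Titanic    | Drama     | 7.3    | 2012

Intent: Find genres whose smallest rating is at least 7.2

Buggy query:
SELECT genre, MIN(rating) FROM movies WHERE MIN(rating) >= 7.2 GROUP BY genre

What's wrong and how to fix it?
Bug: Aggregates like MIN are computed per group after WHERE runs

Fix: Use HAVING for the per-group MIN condition

Corrected query:
SELECT genre, MIN(rating) FROM movies GROUP BY genre HAVING MIN(rating) >= 7.2

Result:
genre | MIN(rating)
------+------------
Drama | 7.3        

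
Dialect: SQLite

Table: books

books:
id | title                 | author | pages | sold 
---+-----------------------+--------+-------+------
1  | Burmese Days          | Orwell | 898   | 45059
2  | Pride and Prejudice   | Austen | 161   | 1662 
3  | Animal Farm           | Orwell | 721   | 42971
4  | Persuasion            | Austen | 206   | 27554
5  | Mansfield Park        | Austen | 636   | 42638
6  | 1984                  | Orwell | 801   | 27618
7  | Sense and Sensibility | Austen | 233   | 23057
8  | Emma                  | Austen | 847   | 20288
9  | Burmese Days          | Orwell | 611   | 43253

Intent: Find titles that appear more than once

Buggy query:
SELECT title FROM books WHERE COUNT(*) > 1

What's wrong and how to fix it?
Bug: WHERE can't reference COUNT(*); aggregates are computed after WHERE

Fix: GROUP BY title, then filter groups with HAVING COUNT(*) > 1

Corrected query:
SELECT title FROM books GROUP BY title HAVING COUNT(*) > 1

Result:
title       
------------
Burmese Days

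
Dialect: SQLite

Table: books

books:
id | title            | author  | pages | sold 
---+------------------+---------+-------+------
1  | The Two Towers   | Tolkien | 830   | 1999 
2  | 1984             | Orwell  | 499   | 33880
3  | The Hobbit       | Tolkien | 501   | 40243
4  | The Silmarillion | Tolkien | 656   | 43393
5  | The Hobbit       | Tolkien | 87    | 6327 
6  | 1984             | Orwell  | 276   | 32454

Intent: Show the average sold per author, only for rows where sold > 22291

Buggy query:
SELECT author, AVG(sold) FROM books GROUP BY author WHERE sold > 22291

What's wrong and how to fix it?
Bug: WHERE cannot follow GROUP BY

Fix: Move the WHERE clause before GROUP BY

Corrected query:
SELECT author, AVG(sold) FROM books WHERE sold > 22291 GROUP BY author

Result:
author  | AVG(sold)
--------+----------
Orwell  | 33167    
Tolkien | 41818    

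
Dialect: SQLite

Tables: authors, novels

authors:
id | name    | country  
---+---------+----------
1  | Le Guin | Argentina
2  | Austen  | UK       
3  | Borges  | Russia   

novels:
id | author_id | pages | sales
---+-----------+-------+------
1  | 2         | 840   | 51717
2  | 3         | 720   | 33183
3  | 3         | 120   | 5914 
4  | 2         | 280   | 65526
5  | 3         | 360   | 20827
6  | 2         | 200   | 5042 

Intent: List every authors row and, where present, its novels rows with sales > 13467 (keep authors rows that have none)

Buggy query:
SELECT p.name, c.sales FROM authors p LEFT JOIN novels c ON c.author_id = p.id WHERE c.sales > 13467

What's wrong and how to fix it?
Bug: Filtering c.sales in WHERE discards the NULL rows produced by LEFT JOIN, turning it into an inner join

Fix: Put 'c.sales > 13467' in the JOIN's ON clause instead of WHERE

Corrected query:
SELECT p.name, c.sales FROM authors p LEFT JOIN novels c ON c.author_id = p.id AND c.sales > 13467

Result:
name    | sales
--------+------
Le Guin | NULL 
Austen  | 51717
Austen  | 65526
Borges  | 20827
Borges  | 33183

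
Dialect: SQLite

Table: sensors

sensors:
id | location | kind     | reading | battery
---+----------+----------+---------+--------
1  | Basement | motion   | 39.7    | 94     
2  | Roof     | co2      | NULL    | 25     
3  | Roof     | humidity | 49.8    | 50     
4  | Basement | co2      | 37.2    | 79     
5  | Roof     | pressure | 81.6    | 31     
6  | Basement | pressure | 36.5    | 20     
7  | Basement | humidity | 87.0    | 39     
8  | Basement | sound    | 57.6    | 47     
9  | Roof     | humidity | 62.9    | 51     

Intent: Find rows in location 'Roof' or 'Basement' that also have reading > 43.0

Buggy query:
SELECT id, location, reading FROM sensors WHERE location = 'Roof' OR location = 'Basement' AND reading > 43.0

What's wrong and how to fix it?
Bug: Without parentheses, AND is evaluated before OR, so the reading filter only applies to the 'Basement' branch

Fix: Group the OR with parentheses (or use IN), then AND the threshold

Corrected query:
SELECT id, location, reading FROM sensors WHERE (location = 'Roof' OR location = 'Basement') AND reading > 43.0

Result:
id | location | reading
---+----------+--------
3  | Roof     | 49.8   
5  | Roof     | 81.6   
7  | Basement | 87     
8  | Basement | 57.6   
9  | Roof     | 62.9   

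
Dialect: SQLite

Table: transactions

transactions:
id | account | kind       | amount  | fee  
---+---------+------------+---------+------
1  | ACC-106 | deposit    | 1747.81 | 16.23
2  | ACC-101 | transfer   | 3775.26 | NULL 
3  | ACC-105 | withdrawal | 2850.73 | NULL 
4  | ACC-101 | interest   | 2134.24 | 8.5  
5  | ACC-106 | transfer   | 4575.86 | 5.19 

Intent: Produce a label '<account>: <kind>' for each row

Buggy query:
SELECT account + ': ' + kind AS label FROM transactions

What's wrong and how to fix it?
Bug: '+' is numeric addition; on text columns SQLite converts them to 0 instead of concatenating

Fix: Use the || operator for string concatenation

Corrected query:
SELECT account || ': ' || kind AS label FROM transactions

Result:
label              
-------------------
ACC-106: deposit   
ACC-101: transfer  
ACC-105: withdrawal
ACC-101: interest  
ACC-106: transfer  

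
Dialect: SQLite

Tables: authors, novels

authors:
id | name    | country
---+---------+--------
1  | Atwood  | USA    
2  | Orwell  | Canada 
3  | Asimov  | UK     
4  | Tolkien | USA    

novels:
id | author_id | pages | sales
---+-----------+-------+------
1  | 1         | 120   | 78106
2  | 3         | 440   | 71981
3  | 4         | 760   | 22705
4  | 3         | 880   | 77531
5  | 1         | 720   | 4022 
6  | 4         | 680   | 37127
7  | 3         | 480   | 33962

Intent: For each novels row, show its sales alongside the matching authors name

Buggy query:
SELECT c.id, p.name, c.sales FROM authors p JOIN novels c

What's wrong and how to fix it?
Bug: JOIN with no ON clause produces a cartesian product; every novels row pairs with every authors row

Fix: Add ON c.author_id = p.id to the JOIN

Corrected query:
SELECT c.id, p.name, c.sales FROM authors p JOIN novels c ON c.author_id = p.id

Result:
id | name    | sales
---+---------+------
1  | Atwood  | 78106
2  | Asimov  | 71981
3  | Tolkien | 22705
4  | Asimov  | 77531
5  | Atwood  | 4022 
6  | Tolkien | 37127
7  | Asimov  | 33962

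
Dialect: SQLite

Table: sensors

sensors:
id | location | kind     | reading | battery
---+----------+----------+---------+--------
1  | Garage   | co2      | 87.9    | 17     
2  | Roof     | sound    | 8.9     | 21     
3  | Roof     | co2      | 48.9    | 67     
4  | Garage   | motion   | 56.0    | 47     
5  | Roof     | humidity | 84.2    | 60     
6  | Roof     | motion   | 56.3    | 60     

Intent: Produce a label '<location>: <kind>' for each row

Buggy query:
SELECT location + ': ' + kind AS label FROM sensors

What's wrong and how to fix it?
Bug: '+' is numeric addition; on text columns SQLite converts them to 0 instead of concatenating

Fix: Replace + with || to concatenate text

Corrected query:
SELECT location || ': ' || kind AS label FROM sensors

Result:
label         
--------------
Garage: co2   
Roof: sound   
Roof: co2     
Garage: motion
Roof: humidity
Roof: motion  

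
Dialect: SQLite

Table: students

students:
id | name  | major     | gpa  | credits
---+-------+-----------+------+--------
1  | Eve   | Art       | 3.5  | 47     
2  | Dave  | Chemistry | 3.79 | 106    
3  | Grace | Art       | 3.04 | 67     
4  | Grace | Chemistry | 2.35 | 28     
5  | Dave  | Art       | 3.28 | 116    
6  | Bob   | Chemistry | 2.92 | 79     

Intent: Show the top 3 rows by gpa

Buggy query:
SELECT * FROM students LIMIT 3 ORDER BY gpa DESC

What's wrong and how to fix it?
Bug: ORDER BY cannot follow LIMIT; LIMIT is the final clause

Fix: Sort with ORDER BY, then apply LIMIT

Corrected query:
SELECT * FROM students ORDER BY gpa DESC LIMIT 3

Result:
id | name | major     | gpa  | credits
---+------+-----------+------+--------
2  | Dave | Chemistry | 3.79 | 106    
1  | Eve  | Art       | 3.5  | 47     
5  | Dave | Art       | 3.28 | 116    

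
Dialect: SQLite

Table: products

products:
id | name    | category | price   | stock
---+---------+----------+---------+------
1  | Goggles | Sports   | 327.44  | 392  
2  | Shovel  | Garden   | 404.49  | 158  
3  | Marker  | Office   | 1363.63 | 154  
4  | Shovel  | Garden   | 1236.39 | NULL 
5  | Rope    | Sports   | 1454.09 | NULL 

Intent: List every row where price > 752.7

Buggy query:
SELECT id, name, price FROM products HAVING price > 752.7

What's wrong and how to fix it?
Bug: This is a non-aggregate query (no GROUP BY, no aggregates), so in SQLite the HAVING clause is invalid here; a row-level condition belongs in WHERE

Fix: Replace HAVING with WHERE since the condition applies to individual rows

Corrected query:
SELECT id, name, price FROM products WHERE price > 752.7

Result:
id | name   | price  
---+--------+--------
3  | Marker | 1363.63
4  | Shovel | 1236.39
5  | Rope   | 1454.09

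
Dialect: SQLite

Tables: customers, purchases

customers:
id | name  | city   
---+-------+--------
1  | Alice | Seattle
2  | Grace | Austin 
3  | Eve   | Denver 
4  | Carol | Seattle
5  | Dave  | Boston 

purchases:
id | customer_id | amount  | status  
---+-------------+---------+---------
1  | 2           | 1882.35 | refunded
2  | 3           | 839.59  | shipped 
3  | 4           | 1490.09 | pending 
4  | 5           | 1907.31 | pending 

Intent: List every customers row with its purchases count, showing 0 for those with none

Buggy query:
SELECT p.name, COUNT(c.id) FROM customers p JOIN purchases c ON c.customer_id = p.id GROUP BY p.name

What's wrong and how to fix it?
Bug: INNER JOIN drops customers rows that have no matching purchases rows

Fix: Switch to LEFT JOIN to retain unmatched parent rows

Corrected query:
SELECT p.name, COUNT(c.id) FROM customers p LEFT JOIN purchases c ON c.customer_id = p.id GROUP BY p.name

Result:
name  | COUNT(c.id)
------+------------
Alice | 0          
Carol | 1          
Dave  | 1          
Eve   | 1          
Grace | 1          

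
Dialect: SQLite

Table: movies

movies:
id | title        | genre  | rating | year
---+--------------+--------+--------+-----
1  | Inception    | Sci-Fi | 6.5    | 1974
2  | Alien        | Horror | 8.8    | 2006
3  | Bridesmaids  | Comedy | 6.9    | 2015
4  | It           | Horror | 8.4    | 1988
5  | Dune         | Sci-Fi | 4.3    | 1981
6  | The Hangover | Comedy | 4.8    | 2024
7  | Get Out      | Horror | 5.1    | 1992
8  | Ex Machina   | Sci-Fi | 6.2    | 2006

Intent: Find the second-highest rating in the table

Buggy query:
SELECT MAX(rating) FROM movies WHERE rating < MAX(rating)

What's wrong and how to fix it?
Bug: The inner MAX is an aggregate inside WHERE, which is not allowed

Fix: Compute the overall MAX in a subquery, then take MAX of rows below it

Corrected query:
SELECT MAX(rating) FROM movies WHERE rating < (SELECT MAX(rating) FROM movies)

Result:
MAX(rating)
-----------
8.4        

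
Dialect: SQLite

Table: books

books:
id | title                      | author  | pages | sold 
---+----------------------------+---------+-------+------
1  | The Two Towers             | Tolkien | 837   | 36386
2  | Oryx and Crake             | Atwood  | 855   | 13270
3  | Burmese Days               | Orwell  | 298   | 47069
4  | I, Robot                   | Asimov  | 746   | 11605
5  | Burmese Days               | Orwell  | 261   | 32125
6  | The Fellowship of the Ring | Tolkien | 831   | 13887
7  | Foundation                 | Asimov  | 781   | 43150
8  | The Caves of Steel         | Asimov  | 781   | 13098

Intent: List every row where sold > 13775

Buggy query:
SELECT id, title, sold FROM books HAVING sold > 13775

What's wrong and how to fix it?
Bug: This is a non-aggregate query (no GROUP BY, no aggregates), so in SQLite the HAVING clause is invalid here; a row-level condition belongs in WHERE

Fix: Use WHERE for row-level filtering

Corrected query:
SELECT id, title, sold FROM books WHERE sold > 13775

Result:
id | title                      | sold 
---+----------------------------+------
1  | The Two Towers             | 36386
3  | Burmese Days               | 47069
5  | Burmese Days               | 32125
6  | The Fellowship of the Ring | 13887
7  | Foundation                 | 43150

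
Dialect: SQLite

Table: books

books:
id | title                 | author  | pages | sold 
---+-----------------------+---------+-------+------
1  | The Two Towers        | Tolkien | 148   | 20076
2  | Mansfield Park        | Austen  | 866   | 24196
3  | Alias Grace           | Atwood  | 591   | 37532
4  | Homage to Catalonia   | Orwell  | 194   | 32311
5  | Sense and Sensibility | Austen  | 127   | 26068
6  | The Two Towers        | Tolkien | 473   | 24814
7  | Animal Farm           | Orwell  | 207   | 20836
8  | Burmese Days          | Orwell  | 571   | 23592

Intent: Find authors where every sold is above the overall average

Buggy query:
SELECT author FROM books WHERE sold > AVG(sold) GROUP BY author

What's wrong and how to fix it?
Bug: WHERE evaluates per row before aggregation, so AVG() is unavailable

Fix: Compute the overall average in a scalar subquery and compare each group's MIN against it in HAVING

Corrected query:
SELECT author FROM books GROUP BY author HAVING MIN(sold) > (SELECT AVG(sold) FROM books)

Result:
author
------
Atwood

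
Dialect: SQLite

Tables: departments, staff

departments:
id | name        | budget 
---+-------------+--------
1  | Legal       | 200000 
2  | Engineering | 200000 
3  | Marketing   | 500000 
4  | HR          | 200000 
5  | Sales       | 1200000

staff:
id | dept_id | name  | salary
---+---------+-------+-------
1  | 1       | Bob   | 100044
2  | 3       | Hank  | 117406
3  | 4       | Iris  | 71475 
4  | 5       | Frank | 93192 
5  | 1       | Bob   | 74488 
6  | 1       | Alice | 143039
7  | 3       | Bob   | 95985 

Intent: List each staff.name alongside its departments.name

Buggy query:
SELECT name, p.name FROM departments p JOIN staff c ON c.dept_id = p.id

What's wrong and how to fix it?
Bug: 'name' exists in both joined tables, so the database can't tell which one is meant

Fix: Prefix ambiguous columns with the table alias

Corrected query:
SELECT c.name, p.name FROM departments p JOIN staff c ON c.dept_id = p.id

Result:
name  | name     
------+----------
Bob   | Legal    
Hank  | Marketing
Iris  | HR       
Frank | Sales    
Bob   | Legal    
Alice | Legal    
Bob   | Marketing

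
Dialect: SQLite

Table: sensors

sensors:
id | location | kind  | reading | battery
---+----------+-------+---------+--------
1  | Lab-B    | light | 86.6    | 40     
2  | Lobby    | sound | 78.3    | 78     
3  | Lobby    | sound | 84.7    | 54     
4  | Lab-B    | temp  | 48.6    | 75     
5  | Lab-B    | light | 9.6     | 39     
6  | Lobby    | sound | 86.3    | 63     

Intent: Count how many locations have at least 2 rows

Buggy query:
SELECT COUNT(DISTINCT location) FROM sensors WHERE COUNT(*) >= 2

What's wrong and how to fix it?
Bug: WHERE filters individual rows, not groups, so a group-level COUNT is invalid there

Fix: Group first with HAVING COUNT(*) >= 2, then COUNT the resulting groups

Corrected query:
SELECT COUNT(*) FROM (SELECT location FROM sensors GROUP BY location HAVING COUNT(*) >= 2)

Result:
COUNT(*)
--------
2       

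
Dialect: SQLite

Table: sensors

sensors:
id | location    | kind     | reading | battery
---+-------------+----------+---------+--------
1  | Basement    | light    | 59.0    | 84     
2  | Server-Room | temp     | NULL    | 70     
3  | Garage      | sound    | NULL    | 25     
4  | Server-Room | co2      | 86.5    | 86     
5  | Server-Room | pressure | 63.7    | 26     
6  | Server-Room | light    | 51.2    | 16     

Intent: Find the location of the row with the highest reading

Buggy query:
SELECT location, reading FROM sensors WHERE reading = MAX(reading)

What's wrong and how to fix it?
Bug: WHERE is evaluated per row; an aggregate over the whole table isn't defined there

Fix: Use a subquery: WHERE reading = (SELECT MAX(reading) FROM sensors)

Corrected query:
SELECT location, reading FROM sensors WHERE reading = (SELECT MAX(reading) FROM sensors)

Result:
location    | reading
------------+--------
Server-Room | 86.5   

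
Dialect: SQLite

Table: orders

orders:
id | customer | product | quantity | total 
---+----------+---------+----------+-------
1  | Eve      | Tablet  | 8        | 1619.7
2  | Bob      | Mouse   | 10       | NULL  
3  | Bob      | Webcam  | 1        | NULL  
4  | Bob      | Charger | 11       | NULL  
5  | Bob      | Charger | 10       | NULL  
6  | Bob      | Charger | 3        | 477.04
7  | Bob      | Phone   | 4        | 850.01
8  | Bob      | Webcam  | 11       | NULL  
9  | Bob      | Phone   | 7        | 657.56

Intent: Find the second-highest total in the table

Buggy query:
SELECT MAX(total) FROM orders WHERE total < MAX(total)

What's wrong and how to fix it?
Bug: The inner MAX is an aggregate inside WHERE, which is not allowed

Fix: Compute the overall MAX in a subquery, then take MAX of rows below it

Corrected query:
SELECT MAX(total) FROM orders WHERE total < (SELECT MAX(total) FROM orders)

Result:
MAX(total)
----------
850.01    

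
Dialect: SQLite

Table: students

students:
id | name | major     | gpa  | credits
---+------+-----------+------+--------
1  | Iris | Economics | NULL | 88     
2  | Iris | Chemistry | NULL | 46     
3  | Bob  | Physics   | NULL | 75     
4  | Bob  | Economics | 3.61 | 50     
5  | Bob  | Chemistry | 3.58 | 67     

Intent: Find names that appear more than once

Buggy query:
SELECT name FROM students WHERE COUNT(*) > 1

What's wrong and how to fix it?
Bug: WHERE can't reference COUNT(*); aggregates are computed after WHERE

Fix: Group first, then use HAVING for the count condition

Corrected query:
SELECT name FROM students GROUP BY name HAVING COUNT(*) > 1

Result:
name
----
Bob 
Iris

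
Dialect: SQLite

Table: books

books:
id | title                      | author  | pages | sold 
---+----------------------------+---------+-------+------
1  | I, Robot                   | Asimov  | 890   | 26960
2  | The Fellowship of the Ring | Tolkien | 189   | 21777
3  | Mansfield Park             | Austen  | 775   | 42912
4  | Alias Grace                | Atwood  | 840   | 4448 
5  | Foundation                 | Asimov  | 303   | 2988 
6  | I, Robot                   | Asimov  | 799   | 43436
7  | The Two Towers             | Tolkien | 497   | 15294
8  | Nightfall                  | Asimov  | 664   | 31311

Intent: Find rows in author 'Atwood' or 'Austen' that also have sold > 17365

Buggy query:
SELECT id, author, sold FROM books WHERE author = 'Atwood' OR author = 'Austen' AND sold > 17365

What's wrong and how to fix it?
Bug: AND binds tighter than OR, so this parses as author = 'Atwood' OR (author = 'Austen' AND sold > 17365)

Fix: Add parentheses around the OR so the AND applies to both alternatives

Corrected query:
SELECT id, author, sold FROM books WHERE (author = 'Atwood' OR author = 'Austen') AND sold > 17365

Result:
id | author | sold 
---+--------+------
3  | Austen | 42912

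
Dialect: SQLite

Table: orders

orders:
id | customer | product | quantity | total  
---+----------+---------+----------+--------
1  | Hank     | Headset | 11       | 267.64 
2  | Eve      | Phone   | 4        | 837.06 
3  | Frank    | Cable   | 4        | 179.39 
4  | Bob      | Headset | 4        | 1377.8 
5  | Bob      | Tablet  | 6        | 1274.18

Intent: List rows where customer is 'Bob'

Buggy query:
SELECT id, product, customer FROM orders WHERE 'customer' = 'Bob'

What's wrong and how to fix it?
Bug: 'customer' in single quotes is a string literal, not the column; the comparison is literal-vs-literal and never true

Fix: Reference the column as customer without single quotes

Corrected query:
SELECT id, product, customer FROM orders WHERE customer = 'Bob'

Result:
id | product | customer
---+---------+---------
4  | Headset | Bob     
5  | Tablet  | Bob     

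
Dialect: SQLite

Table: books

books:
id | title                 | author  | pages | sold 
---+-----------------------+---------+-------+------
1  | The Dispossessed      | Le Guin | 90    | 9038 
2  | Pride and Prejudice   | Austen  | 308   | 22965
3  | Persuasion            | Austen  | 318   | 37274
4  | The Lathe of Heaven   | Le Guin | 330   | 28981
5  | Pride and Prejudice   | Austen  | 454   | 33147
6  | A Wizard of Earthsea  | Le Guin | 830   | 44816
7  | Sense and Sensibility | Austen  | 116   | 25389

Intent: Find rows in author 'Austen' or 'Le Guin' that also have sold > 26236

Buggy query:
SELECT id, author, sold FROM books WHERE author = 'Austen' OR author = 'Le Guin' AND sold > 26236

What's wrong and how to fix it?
Bug: Without parentheses, AND is evaluated before OR, so the sold filter only applies to the 'Le Guin' branch

Fix: Add parentheses around the OR so the AND applies to both alternatives

Corrected query:
SELECT id, author, sold FROM books WHERE (author = 'Austen' OR author = 'Le Guin') AND sold > 26236

Result:
id | author  | sold 
---+---------+------
3  | Austen  | 37274
4  | Le Guin | 28981
5  | Austen  | 33147
6  | Le Guin | 44816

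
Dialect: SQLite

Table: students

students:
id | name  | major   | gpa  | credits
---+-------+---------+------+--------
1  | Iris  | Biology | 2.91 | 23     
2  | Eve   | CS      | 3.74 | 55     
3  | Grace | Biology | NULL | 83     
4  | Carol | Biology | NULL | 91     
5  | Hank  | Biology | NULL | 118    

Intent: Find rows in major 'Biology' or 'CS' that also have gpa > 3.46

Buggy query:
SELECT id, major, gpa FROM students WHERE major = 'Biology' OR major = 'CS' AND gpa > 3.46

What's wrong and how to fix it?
Bug: AND binds tighter than OR, so this parses as major = 'Biology' OR (major = 'CS' AND gpa > 3.46)

Fix: Group the OR with parentheses (or use IN), then AND the threshold

Corrected query:
SELECT id, major, gpa FROM students WHERE (major = 'Biology' OR major = 'CS') AND gpa > 3.46

Result:
id | major | gpa 
---+-------+-----
2  | CS    | 3.74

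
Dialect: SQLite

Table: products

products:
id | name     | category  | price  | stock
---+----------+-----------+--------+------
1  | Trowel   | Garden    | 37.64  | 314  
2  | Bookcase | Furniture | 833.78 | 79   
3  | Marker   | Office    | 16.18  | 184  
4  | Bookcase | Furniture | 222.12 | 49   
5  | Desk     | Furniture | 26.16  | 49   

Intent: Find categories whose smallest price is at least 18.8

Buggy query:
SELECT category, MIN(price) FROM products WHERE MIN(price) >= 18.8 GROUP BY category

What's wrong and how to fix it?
Bug: MIN() in WHERE is a misuse of aggregate

Fix: Use HAVING for the per-group MIN condition

Corrected query:
SELECT category, MIN(price) FROM products GROUP BY category HAVING MIN(price) >= 18.8

Result:
category  | MIN(price)
----------+-----------
Furniture | 26.16     
Garden    | 37.64     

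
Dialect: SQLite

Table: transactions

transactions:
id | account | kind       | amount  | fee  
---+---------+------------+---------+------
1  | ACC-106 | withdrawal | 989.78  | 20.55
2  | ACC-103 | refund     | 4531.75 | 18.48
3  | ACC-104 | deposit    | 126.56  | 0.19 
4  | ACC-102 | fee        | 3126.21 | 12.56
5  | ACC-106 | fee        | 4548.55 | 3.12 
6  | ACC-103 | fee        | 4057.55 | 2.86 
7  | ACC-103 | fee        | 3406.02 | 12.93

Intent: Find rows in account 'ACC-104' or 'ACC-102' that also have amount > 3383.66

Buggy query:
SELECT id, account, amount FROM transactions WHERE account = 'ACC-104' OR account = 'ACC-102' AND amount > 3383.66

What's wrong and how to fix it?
Bug: AND binds tighter than OR, so this parses as account = 'ACC-104' OR (account = 'ACC-102' AND amount > 3383.66)

Fix: Group the OR with parentheses (or use IN), then AND the threshold

Corrected query:
SELECT id, account, amount FROM transactions WHERE (account = 'ACC-104' OR account = 'ACC-102') AND amount > 3383.66

Result:
(no rows)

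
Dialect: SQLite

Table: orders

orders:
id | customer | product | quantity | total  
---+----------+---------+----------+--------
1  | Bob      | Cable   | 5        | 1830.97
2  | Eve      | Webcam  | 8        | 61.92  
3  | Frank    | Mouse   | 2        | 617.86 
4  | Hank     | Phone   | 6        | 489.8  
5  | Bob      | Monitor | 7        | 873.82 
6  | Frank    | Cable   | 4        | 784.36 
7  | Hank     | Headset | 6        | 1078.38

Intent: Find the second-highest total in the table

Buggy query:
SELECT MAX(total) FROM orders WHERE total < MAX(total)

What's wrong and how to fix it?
Bug: MAX(total) on the right of the comparison is an aggregate-in-WHERE error

Fix: Compute the overall MAX in a subquery, then take MAX of rows below it

Corrected query:
SELECT MAX(total) FROM orders WHERE total < (SELECT MAX(total) FROM orders)

Result:
MAX(total)
----------
1078.38   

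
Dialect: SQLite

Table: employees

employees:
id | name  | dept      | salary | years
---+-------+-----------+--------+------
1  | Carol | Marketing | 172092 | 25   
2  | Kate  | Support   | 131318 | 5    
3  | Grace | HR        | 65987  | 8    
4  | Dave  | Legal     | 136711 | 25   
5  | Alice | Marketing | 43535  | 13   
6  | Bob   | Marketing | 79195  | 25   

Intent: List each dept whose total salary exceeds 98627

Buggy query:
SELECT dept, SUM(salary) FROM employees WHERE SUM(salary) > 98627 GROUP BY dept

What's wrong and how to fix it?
Bug: SUM(salary) is an aggregate, but WHERE filters rows before aggregation

Fix: Use HAVING (which filters groups after aggregation) instead of WHERE

Corrected query:
SELECT dept, SUM(salary) FROM employees GROUP BY dept HAVING SUM(salary) > 98627

Result:
dept      | SUM(salary)
----------+------------
Legal     | 136711     
Marketing | 294822     
Support   | 131318     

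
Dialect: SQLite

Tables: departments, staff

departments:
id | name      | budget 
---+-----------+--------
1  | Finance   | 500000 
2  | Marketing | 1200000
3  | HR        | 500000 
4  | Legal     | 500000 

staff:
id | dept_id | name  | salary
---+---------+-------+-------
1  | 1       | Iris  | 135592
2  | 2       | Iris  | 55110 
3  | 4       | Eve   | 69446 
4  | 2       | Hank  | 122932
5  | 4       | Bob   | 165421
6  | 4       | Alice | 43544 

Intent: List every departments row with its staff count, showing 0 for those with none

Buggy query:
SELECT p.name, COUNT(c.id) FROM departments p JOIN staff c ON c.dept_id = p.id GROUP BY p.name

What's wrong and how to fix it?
Bug: An inner join excludes parents with zero children

Fix: Use LEFT JOIN so parents without children still appear (COUNT(c.id) gives 0)

Corrected query:
SELECT p.name, COUNT(c.id) FROM departments p LEFT JOIN staff c ON c.dept_id = p.id GROUP BY p.name

Result:
name      | COUNT(c.id)
----------+------------
Finance   | 1          
HR        | 0          
Legal     | 3          
Marketing | 2          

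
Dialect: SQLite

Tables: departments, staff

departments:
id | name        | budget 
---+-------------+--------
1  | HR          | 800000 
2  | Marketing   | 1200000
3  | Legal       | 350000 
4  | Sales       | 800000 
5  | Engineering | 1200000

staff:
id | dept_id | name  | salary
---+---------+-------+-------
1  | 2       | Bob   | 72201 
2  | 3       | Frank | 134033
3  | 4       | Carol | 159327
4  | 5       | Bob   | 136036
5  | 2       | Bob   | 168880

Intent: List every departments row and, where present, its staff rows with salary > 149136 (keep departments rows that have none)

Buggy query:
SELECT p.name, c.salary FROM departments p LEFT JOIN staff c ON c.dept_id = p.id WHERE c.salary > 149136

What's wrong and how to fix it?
Bug: Filtering c.salary in WHERE discards the NULL rows produced by LEFT JOIN, turning it into an inner join

Fix: Put 'c.salary > 149136' in the JOIN's ON clause instead of WHERE

Corrected query:
SELECT p.name, c.salary FROM departments p LEFT JOIN staff c ON c.dept_id = p.id AND c.salary > 149136

Result:
name        | salary
------------+-------
HR          | NULL  
Marketing   | 168880
Legal       | NULL  
Sales       | 159327
Engineering | NULL  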